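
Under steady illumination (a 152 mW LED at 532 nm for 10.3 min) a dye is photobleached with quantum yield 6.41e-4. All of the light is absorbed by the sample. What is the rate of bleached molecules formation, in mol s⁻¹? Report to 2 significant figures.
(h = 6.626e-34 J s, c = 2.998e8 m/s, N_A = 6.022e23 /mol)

4.3e-10 mol s⁻¹

Photon energy at 532 nm: hc/λ = (6.626e-34)(2.998e8)/(532e-9) = 3.734e-19 J.
Energy delivered: (152 mW)(618 s) = 93.94 J.
Photons incident: 93.94 / 3.734e-19 = 2.516e20, i.e. 2.516e20/6.022e23 = 4.178e-4 mol.
Product formed: 6.41e-4 × 4.178e-4 = 2.678e-7 mol.
Rate: 2.678e-7 / 618 s = 4.3e-10 mol s⁻¹.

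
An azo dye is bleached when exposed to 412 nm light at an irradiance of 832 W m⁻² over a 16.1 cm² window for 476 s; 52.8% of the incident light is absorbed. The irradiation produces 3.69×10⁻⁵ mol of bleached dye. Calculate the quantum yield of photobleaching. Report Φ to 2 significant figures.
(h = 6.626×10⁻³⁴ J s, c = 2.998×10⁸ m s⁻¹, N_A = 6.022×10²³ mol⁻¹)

Φ = 0.032

Photon energy at 412 nm: hc/λ = (6.626×10⁻³⁴)(2.998×10⁸)/(412×10⁻⁹) = 4.822×10⁻¹⁹ J.
Energy delivered: (832 W m⁻²)(16.1×10⁻⁴ m²)(476 s) = 637.6 J.
Photons incident: 637.6 / 4.822×10⁻¹⁹ = 1.322×10²¹, i.e. 1.322×10²¹/6.022×10²³ = 0.002195 mol.
Photons absorbed: 0.528 × 0.002195 = 0.001159 mol.
Φ = 3.69×10⁻⁵ mol / 0.001159 mol photons = 0.032.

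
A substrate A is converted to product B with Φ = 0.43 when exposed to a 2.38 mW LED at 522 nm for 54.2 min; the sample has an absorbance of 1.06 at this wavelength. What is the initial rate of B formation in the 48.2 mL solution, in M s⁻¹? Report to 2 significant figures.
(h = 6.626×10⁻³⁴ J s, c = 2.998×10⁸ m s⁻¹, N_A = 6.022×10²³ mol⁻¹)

8.5×10⁻⁸ M s⁻¹

Photon energy at 522 nm: hc/λ = (6.626×10⁻³⁴)(2.998×10⁸)/(522×10⁻⁹) = 3.806×10⁻¹⁹ J.
Energy delivered: (2.38 mW)(3252 s) = 7.740 J.
Photons incident: 7.740 / 3.806×10⁻¹⁹ = 2.034×10¹⁹, i.e. 2.034×10¹⁹/6.022×10²³ = 3.378×10⁻⁵ mol.
Fraction absorbed: 1 − 10^(−1.06) = 0.9129.
Photons absorbed: 0.9129 × 3.378×10⁻⁵ = 3.084×10⁻⁵ mol.
Product formed: 0.43 × 3.084×10⁻⁵ = 1.326×10⁻⁵ mol.
Rate: 1.326×10⁻⁵ mol / (3252 s × 0.0482 L) = 8.5×10⁻⁸ M s⁻¹.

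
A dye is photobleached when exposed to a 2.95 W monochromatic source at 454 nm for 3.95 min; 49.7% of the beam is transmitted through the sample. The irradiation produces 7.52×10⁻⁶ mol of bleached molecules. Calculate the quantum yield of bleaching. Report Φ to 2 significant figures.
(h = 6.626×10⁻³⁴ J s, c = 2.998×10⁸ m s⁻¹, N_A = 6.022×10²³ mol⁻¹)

Φ = 0.0056

Photon energy at 454 nm: hc/λ = (6.626×10⁻³⁴)(2.998×10⁸)/(454×10⁻⁹) = 4.375×10⁻¹⁹ J.
Energy delivered: (2.95 W)(237 s) = 699.2 J.
Photons incident: 699.2 / 4.375×10⁻¹⁹ = 1.598×10²¹, i.e. 1.598×10²¹/6.022×10²³ = 0.002654 mol.
Fraction absorbed: 1 − 49.7/100 = 0.5030.
Photons absorbed: 0.5030 × 0.002654 = 0.001335 mol.
Φ = 7.52×10⁻⁶ mol / 0.001335 mol photons = 0.0056.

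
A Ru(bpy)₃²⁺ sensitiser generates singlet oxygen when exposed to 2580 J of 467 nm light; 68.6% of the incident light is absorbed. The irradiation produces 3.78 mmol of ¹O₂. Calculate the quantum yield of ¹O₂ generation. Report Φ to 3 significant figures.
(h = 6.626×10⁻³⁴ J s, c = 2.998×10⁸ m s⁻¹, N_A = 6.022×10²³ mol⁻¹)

Product: 3.78 mmol = 0.00378 mol.
Photon energy at 467 nm: hc/λ = (6.626×10⁻³⁴)(2.998×10⁸)/(467×10⁻⁹) = 4.254×10⁻¹⁹ J.
Photons incident: 2580 / 4.254×10⁻¹⁹ = 6.065×10²¹, i.e. 6.065×10²¹/6.022×10²³ = 0.01007 mol.
Photons absorbed: 0.686 × 0.01007 = 0.006908 mol.
Φ = 0.00378 mol / 0.006908 mol photons = 0.547.

Φ = 0.547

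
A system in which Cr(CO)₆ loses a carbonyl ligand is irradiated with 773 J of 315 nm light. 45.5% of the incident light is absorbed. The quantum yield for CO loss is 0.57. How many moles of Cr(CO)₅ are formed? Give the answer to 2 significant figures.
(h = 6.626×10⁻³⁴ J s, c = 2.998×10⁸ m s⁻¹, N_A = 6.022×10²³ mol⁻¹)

Photon energy at 315 nm: hc/λ = (6.626×10⁻³⁴)(2.998×10⁸)/(315×10⁻⁹) = 6.306×10⁻¹⁹ J.
Photons incident: 773 / 6.306×10⁻¹⁹ = 1.226×10²¹, i.e. 1.226×10²¹/6.022×10²³ = 0.002036 mol.
Photons absorbed: 0.455 × 0.002036 = 9.264×10⁻⁴ mol.
Product: Φ × n_abs = 0.57 × 9.264×10⁻⁴ = 5.280×10⁻⁴ mol.

5.3×10⁻⁴ mol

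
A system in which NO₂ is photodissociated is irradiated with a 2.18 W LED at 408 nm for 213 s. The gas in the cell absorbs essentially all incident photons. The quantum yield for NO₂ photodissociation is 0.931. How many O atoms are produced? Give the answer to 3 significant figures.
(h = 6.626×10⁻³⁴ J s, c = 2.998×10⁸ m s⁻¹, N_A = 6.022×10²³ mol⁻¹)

Photon energy at 408 nm: hc/λ = (6.626×10⁻³⁴)(2.998×10⁸)/(408×10⁻⁹) = 4.869×10⁻¹⁹ J.
Energy delivered: (2.18 W)(213 s) = 464.3 J.
Photons incident: 464.3 / 4.869×10⁻¹⁹ = 9.536×10²⁰, i.e. 9.536×10²⁰/6.022×10²³ = 0.001584 mol.
Product: Φ × n_abs = 0.931 × 0.001584 = 0.001475 mol.
As a count: 0.001475 × 6.022×10²³ = 8.88×10²⁰.

8.88×10²⁰ atoms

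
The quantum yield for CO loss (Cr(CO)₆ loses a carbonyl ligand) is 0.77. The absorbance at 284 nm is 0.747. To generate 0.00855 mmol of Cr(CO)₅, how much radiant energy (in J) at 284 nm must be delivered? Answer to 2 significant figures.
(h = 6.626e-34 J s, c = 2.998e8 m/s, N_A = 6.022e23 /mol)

5.7 J

Product: 0.00855 mmol = 8.55e-6 mol.
Photons that must be absorbed: 8.55e-6 / 0.77 = 1.110e-5 mol.
Fraction absorbed: 1 − 10^(−0.747) = 0.8209.
Incident photons needed: 1.110e-5 / 0.8209 = 1.352e-5 mol.
Photon energy: hc/λ = 6.995e-19 J; per mole, 4.212e5 J mol⁻¹.
Energy required: 1.352e-5 × 4.212e5 = 5.7 J.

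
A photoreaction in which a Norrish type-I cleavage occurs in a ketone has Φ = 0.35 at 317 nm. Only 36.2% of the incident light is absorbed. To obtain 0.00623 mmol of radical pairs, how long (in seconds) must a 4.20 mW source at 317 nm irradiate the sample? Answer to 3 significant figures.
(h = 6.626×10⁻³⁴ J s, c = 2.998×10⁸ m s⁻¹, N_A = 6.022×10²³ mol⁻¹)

t ≈ 4420 s

Product: 0.00623 mmol = 6.23×10⁻⁶ mol.
Photons that must be absorbed: 6.23×10⁻⁶ / 0.35 = 1.780×10⁻⁵ mol.
Incident photons needed: 1.780×10⁻⁵ / 0.362 = 4.917×10⁻⁵ mol.
Photon energy: hc/λ = 6.266×10⁻¹⁹ J; per mole, 3.773×10⁵ J mol⁻¹.
Energy required: 4.917×10⁻⁵ × 3.773×10⁵ = 18.55 J.
Time: 18.55 J / 0.0042 W = 4420 s.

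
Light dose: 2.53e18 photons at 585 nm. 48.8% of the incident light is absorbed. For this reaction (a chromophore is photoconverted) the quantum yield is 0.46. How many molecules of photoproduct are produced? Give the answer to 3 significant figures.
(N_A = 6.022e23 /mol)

5.68e17 molecules

Moles of photons: 2.53e18 / 6.022e23 = 4.201e-6 mol.
Photons absorbed: 0.488 × 4.201e-6 = 2.050e-6 mol.
Product: Φ × n_abs = 0.46 × 2.050e-6 = 9.430e-7 mol.
As a count: 9.430e-7 × 6.022e23 = 5.68e17.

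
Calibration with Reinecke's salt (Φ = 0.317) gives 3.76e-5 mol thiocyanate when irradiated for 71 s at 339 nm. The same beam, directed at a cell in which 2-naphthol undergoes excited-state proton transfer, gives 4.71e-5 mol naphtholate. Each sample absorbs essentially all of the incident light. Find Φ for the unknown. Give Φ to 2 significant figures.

Photons absorbed by the actinometer: 3.76e-5 / 0.317 = 1.186e-4 mol.
Φ(unknown) = 4.71e-5 / 1.186e-4 = 0.40.

Φ = 0.40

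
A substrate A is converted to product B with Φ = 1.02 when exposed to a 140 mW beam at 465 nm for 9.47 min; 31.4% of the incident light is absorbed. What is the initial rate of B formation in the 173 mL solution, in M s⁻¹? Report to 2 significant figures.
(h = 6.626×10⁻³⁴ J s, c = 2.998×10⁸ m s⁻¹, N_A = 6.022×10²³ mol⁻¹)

Photon energy at 465 nm: hc/λ = (6.626×10⁻³⁴)(2.998×10⁸)/(465×10⁻⁹) = 4.272×10⁻¹⁹ J.
Energy delivered: (140 mW)(568.2 s) = 79.55 J.
Photons incident: 79.55 / 4.272×10⁻¹⁹ = 1.862×10²⁰, i.e. 1.862×10²⁰/6.022×10²³ = 3.092×10⁻⁴ mol.
Photons absorbed: 0.314 × 3.092×10⁻⁴ = 9.709×10⁻⁵ mol.
Product formed: 1.02 × 9.709×10⁻⁵ = 9.903×10⁻⁵ mol.
Rate: 9.903×10⁻⁵ mol / (568.2 s × 0.173 L) = 1.0×10⁻⁶ M s⁻¹.

1.0×10⁻⁶ M s⁻¹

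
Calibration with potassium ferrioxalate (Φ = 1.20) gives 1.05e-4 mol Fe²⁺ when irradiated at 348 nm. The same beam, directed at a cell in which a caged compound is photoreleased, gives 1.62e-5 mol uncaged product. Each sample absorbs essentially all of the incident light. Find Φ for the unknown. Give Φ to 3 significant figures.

Φ = 0.185

Photons absorbed by the actinometer: 1.05e-4 / 1.20 = 8.750e-5 mol.
Φ(unknown) = 1.62e-5 / 8.750e-5 = 0.185.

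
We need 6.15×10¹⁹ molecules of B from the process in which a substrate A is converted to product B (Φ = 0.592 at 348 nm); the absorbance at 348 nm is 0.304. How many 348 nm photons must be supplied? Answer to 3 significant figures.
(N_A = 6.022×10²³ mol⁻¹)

2.06×10²⁰ photons

Product: 6.15×10¹⁹ / 6.022×10²³ = 1.021×10⁻⁴ mol.
Photons that must be absorbed: 1.021×10⁻⁴ / 0.592 = 1.725×10⁻⁴ mol.
Fraction absorbed: 1 − 10^(−0.304) = 0.5034.
Incident photons needed: 1.725×10⁻⁴ / 0.5034 = 3.427×10⁻⁴ mol.
Photon count: 3.427×10⁻⁴ × 6.022×10²³ = 2.06×10²⁰.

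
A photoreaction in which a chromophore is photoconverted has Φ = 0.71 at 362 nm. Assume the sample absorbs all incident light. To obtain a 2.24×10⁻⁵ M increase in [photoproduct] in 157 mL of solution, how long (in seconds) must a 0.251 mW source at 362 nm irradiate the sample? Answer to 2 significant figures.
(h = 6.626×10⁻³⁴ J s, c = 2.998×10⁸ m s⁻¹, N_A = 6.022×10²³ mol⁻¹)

Product: (2.24×10⁻⁵ M)(0.157 L) = 3.517×10⁻⁶ mol.
Photons that must be absorbed: 3.517×10⁻⁶ / 0.71 = 4.954×10⁻⁶ mol.
Photon energy: hc/λ = 5.487×10⁻¹⁹ J; per mole, 3.304×10⁵ J mol⁻¹.
Energy required: 4.954×10⁻⁶ × 3.304×10⁵ = 1.637 J.
Time: 1.637 J / 0.000251 W = 6500 s.

t ≈ 6500 s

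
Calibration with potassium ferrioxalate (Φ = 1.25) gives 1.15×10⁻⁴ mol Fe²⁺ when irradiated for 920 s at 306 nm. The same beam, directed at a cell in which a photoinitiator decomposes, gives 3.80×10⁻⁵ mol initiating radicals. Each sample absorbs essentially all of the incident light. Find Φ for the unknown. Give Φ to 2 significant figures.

Photons absorbed by the actinometer: 1.15×10⁻⁴ / 1.25 = 9.200×10⁻⁵ mol.
Φ(unknown) = 3.80×10⁻⁵ / 9.200×10⁻⁵ = 0.41.

Φ = 0.41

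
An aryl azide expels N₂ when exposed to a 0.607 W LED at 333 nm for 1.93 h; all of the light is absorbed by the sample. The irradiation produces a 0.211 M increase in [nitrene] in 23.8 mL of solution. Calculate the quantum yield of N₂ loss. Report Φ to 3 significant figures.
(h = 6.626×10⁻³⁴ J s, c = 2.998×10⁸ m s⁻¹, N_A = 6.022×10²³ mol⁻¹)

Φ = 0.428

Product: (0.211 M)(0.0238 L) = 0.005022 mol.
Photon energy at 333 nm: hc/λ = (6.626×10⁻³⁴)(2.998×10⁸)/(333×10⁻⁹) = 5.965×10⁻¹⁹ J.
Energy delivered: (0.607 W)(6948 s) = 4217 J.
Photons incident: 4217 / 5.965×10⁻¹⁹ = 7.070×10²¹, i.e. 7.070×10²¹/6.022×10²³ = 0.01174 mol.
Φ = 0.005022 mol / 0.01174 mol photons = 0.428.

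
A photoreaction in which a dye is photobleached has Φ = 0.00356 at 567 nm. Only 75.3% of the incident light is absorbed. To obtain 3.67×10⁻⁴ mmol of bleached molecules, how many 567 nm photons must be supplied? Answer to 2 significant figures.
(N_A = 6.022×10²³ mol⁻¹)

Product: 3.67×10⁻⁴ mmol = 3.67×10⁻⁷ mol.
Photons that must be absorbed: 3.67×10⁻⁷ / 0.00356 = 1.031×10⁻⁴ mol.
Incident photons needed: 1.031×10⁻⁴ / 0.753 = 1.369×10⁻⁴ mol.
Photon count: 1.369×10⁻⁴ × 6.022×10²³ = 8.2×10¹⁹.

8.2×10¹⁹ photons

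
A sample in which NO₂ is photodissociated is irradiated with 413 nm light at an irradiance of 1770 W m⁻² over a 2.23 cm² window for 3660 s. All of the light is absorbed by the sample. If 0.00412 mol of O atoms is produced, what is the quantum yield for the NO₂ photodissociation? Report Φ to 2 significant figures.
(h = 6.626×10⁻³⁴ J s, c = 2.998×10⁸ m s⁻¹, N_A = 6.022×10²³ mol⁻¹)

Φ = 0.83

Photon energy at 413 nm: hc/λ = (6.626×10⁻³⁴)(2.998×10⁸)/(413×10⁻⁹) = 4.810×10⁻¹⁹ J.
Energy delivered: (1770 W m⁻²)(2.23×10⁻⁴ m²)(3660 s) = 1445 J.
Photons incident: 1445 / 4.810×10⁻¹⁹ = 3.004×10²¹, i.e. 3.004×10²¹/6.022×10²³ = 0.004988 mol.
Φ = 0.00412 mol / 0.004988 mol photons = 0.83.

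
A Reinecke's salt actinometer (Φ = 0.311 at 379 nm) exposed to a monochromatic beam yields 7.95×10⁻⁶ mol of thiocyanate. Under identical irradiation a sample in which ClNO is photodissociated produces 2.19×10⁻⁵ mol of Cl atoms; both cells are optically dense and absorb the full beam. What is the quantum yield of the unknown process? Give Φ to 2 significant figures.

Photons absorbed by the actinometer: 7.95×10⁻⁶ / 0.311 = 2.556×10⁻⁵ mol.
Φ(unknown) = 2.19×10⁻⁵ / 2.556×10⁻⁵ = 0.86.

Φ = 0.86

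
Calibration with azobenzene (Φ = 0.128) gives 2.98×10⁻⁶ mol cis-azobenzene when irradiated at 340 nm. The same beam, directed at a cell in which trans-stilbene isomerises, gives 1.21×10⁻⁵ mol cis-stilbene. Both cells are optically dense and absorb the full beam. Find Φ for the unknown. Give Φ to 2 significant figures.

Φ = 0.52

Photons absorbed by the actinometer: 2.98×10⁻⁶ / 0.128 = 2.328×10⁻⁵ mol.
Φ(unknown) = 1.21×10⁻⁵ / 2.328×10⁻⁵ = 0.52.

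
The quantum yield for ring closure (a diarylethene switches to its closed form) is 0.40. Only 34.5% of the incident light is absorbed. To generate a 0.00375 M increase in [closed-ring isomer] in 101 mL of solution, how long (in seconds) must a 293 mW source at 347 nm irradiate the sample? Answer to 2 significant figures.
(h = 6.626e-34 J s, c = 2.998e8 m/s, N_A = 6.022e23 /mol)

Product: (0.00375 M)(0.101 L) = 3.788e-4 mol.
Photons that must be absorbed: 3.788e-4 / 0.40 = 9.470e-4 mol.
Incident photons needed: 9.470e-4 / 0.345 = 0.002745 mol.
Photon energy: hc/λ = 5.725e-19 J; per mole, 3.448e5 J mol⁻¹.
Energy required: 0.002745 × 3.448e5 = 946.5 J.
Time: 946.5 J / 0.293 W = 3200 s.

t ≈ 3200 s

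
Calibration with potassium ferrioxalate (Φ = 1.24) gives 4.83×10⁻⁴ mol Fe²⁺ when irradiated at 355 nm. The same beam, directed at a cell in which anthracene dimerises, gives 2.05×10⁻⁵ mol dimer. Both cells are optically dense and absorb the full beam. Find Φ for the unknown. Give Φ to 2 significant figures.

Φ = 0.053

Photons absorbed by the actinometer: 4.83×10⁻⁴ / 1.24 = 3.895×10⁻⁴ mol.
Φ(unknown) = 2.05×10⁻⁵ / 3.895×10⁻⁴ = 0.053.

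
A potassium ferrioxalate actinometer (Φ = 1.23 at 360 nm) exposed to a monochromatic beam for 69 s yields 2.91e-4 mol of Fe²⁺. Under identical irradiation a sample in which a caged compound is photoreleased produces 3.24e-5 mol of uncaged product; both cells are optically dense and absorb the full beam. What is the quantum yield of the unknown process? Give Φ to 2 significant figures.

Photons absorbed by the actinometer: 2.91e-4 / 1.23 = 2.366e-4 mol.
Φ(unknown) = 3.24e-5 / 2.366e-4 = 0.14.

Φ = 0.14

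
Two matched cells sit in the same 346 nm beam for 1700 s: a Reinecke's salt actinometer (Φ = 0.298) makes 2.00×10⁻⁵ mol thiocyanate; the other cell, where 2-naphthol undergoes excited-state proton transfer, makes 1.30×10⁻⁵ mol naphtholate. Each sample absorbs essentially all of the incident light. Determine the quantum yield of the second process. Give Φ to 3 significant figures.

Photons absorbed by the actinometer: 2.00×10⁻⁵ / 0.298 = 6.711×10⁻⁵ mol.
Φ(unknown) = 1.30×10⁻⁵ / 6.711×10⁻⁵ = 0.194.

Φ = 0.194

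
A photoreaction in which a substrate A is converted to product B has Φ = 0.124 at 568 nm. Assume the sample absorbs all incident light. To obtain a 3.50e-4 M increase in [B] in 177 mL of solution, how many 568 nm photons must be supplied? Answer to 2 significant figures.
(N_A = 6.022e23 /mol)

3.0e20 photons

Product: (3.50e-4 M)(0.177 L) = 6.195e-5 mol.
Photons that must be absorbed: 6.195e-5 / 0.124 = 4.996e-4 mol.
Photon count: 4.996e-4 × 6.022e23 = 3.0e20.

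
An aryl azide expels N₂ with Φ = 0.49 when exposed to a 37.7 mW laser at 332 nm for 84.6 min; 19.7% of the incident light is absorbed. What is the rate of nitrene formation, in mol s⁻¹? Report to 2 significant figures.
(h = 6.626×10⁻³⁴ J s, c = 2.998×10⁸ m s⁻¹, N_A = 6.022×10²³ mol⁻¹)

Photon energy at 332 nm: hc/λ = (6.626×10⁻³⁴)(2.998×10⁸)/(332×10⁻⁹) = 5.983×10⁻¹⁹ J.
Energy delivered: (37.7 mW)(5076 s) = 191.4 J.
Photons incident: 191.4 / 5.983×10⁻¹⁹ = 3.199×10²⁰, i.e. 3.199×10²⁰/6.022×10²³ = 5.312×10⁻⁴ mol.
Photons absorbed: 0.197 × 5.312×10⁻⁴ = 1.046×10⁻⁴ mol.
Product formed: 0.49 × 1.046×10⁻⁴ = 5.125×10⁻⁵ mol.
Rate: 5.125×10⁻⁵ / 5076 s = 1.0×10⁻⁸ mol s⁻¹.

1.0×10⁻⁸ mol s⁻¹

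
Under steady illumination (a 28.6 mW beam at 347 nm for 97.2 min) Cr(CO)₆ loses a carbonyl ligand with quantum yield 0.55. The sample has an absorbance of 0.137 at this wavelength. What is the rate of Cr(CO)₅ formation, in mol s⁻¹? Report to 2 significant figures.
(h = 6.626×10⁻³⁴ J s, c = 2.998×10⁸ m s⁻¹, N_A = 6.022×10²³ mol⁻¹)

Photon energy at 347 nm: hc/λ = (6.626×10⁻³⁴)(2.998×10⁸)/(347×10⁻⁹) = 5.725×10⁻¹⁹ J.
Energy delivered: (28.6 mW)(5832 s) = 166.8 J.
Photons incident: 166.8 / 5.725×10⁻¹⁹ = 2.914×10²⁰, i.e. 2.914×10²⁰/6.022×10²³ = 4.839×10⁻⁴ mol.
Fraction absorbed: 1 − 10^(−0.137) = 0.2705.
Photons absorbed: 0.2705 × 4.839×10⁻⁴ = 1.309×10⁻⁴ mol.
Product formed: 0.55 × 1.309×10⁻⁴ = 7.200×10⁻⁵ mol.
Rate: 7.200×10⁻⁵ / 5832 s = 1.2×10⁻⁸ mol s⁻¹.

1.2×10⁻⁸ mol s⁻¹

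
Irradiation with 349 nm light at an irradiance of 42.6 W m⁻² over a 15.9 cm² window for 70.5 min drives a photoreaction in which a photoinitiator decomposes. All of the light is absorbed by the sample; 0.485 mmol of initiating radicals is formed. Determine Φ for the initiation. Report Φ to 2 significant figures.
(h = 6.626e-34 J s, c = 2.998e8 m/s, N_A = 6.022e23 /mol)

Product: 0.485 mmol = 4.85e-4 mol.
Photon energy at 349 nm: hc/λ = (6.626e-34)(2.998e8)/(349e-9) = 5.692e-19 J.
Energy delivered: (42.6 W m⁻²)(15.9e-4 m²)(4230 s) = 286.5 J.
Photons incident: 286.5 / 5.692e-19 = 5.033e20, i.e. 5.033e20/6.022e23 = 8.358e-4 mol.
Φ = 4.85e-4 mol / 8.358e-4 mol photons = 0.58.

Φ = 0.58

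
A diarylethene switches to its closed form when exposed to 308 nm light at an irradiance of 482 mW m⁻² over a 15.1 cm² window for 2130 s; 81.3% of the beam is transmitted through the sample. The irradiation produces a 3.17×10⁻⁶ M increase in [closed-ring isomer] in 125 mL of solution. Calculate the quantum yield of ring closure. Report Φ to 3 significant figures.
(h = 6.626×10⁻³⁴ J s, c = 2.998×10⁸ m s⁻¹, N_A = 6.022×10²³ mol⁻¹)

Product: (3.17×10⁻⁶ M)(0.125 L) = 3.963×10⁻⁷ mol.
Photon energy at 308 nm: hc/λ = (6.626×10⁻³⁴)(2.998×10⁸)/(308×10⁻⁹) = 6.450×10⁻¹⁹ J.
Energy delivered: (482 mW m⁻²)(15.1×10⁻⁴ m²)(2130 s) = 1.550 J.
Photons incident: 1.550 / 6.450×10⁻¹⁹ = 2.403×10¹⁸, i.e. 2.403×10¹⁸/6.022×10²³ = 3.990×10⁻⁶ mol.
Fraction absorbed: 1 − 81.3/100 = 0.1870.
Photons absorbed: 0.1870 × 3.990×10⁻⁶ = 7.461×10⁻⁷ mol.
Φ = 3.963×10⁻⁷ mol / 7.461×10⁻⁷ mol photons = 0.531.

Φ = 0.531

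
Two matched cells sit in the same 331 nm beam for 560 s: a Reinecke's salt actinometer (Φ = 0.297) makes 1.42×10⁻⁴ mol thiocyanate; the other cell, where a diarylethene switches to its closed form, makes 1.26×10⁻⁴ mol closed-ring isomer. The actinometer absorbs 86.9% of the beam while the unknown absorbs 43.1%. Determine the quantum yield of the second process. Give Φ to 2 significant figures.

Photons absorbed by the actinometer: 1.42×10⁻⁴ / 0.297 = 4.781×10⁻⁴ mol.
Incident flux: 4.781×10⁻⁴ / 0.869 = 5.502×10⁻⁴ einstein.
Absorbed by unknown: 0.431 × 5.502×10⁻⁴ = 2.371×10⁻⁴ mol.
Φ(unknown) = 1.26×10⁻⁴ / 2.371×10⁻⁴ = 0.53.

Φ = 0.53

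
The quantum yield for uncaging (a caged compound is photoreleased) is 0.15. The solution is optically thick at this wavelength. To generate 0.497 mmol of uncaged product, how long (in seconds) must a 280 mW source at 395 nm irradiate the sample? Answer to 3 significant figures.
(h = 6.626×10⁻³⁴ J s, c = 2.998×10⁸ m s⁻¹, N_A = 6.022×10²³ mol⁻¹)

t ≈ 3580 s

Product: 0.497 mmol = 4.97×10⁻⁴ mol.
Photons that must be absorbed: 4.97×10⁻⁴ / 0.15 = 0.003313 mol.
Photon energy: hc/λ = 5.029×10⁻¹⁹ J; per mole, 3.028×10⁵ J mol⁻¹.
Energy required: 0.003313 × 3.028×10⁵ = 1003 J.
Time: 1003 J / 0.28 W = 3580 s.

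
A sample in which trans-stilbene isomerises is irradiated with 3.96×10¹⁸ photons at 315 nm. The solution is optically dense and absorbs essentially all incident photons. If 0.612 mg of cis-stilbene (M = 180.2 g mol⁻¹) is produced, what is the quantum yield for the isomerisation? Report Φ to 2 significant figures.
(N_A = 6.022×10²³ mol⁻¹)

Φ = 0.52

Product: 0.612 mg / 180.2 g mol⁻¹ = 3.396×10⁻⁶ mol.
Moles of photons: 3.96×10¹⁸ / 6.022×10²³ = 6.576×10⁻⁶ mol.
Φ = 3.396×10⁻⁶ mol / 6.576×10⁻⁶ mol photons = 0.52.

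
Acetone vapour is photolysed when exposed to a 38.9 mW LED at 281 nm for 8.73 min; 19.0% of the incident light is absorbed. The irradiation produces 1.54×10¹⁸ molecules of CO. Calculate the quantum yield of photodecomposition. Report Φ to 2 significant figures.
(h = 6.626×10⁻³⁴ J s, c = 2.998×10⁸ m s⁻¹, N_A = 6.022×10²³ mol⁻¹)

Φ = 0.28

Product: 1.54×10¹⁸ / 6.022×10²³ = 2.557×10⁻⁶ mol.
Photon energy at 281 nm: hc/λ = (6.626×10⁻³⁴)(2.998×10⁸)/(281×10⁻⁹) = 7.069×10⁻¹⁹ J.
Energy delivered: (38.9 mW)(523.8 s) = 20.38 J.
Photons incident: 20.38 / 7.069×10⁻¹⁹ = 2.883×10¹⁹, i.e. 2.883×10¹⁹/6.022×10²³ = 4.787×10⁻⁵ mol.
Photons absorbed: 0.190 × 4.787×10⁻⁵ = 9.095×10⁻⁶ mol.
Φ = 2.557×10⁻⁶ mol / 9.095×10⁻⁶ mol photons = 0.28.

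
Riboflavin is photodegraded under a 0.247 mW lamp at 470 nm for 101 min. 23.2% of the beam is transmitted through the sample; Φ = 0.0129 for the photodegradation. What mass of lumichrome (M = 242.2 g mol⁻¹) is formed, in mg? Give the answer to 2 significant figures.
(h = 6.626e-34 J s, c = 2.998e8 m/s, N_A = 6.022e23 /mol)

Photon energy at 470 nm: hc/λ = (6.626e-34)(2.998e8)/(470e-9) = 4.227e-19 J.
Energy delivered: (0.247 mW)(6060 s) = 1.497 J.
Photons incident: 1.497 / 4.227e-19 = 3.542e18, i.e. 3.542e18/6.022e23 = 5.882e-6 mol.
Fraction absorbed: 1 − 23.2/100 = 0.7680.
Photons absorbed: 0.7680 × 5.882e-6 = 4.517e-6 mol.
Product: Φ × n_abs = 0.0129 × 4.517e-6 = 5.827e-8 mol.
Mass: 5.827e-8 × 242.2 = 1.411e-5 g = 0.014 mg.

0.014 mg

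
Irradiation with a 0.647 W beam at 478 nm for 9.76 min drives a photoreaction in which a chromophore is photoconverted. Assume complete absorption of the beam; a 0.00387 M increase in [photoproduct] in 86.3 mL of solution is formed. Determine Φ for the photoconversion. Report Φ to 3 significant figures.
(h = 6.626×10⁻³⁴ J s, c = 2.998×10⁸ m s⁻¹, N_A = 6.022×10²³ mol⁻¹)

Product: (0.00387 M)(0.0863 L) = 3.340×10⁻⁴ mol.
Photon energy at 478 nm: hc/λ = (6.626×10⁻³⁴)(2.998×10⁸)/(478×10⁻⁹) = 4.156×10⁻¹⁹ J.
Energy delivered: (0.647 W)(585.6 s) = 378.9 J.
Photons incident: 378.9 / 4.156×10⁻¹⁹ = 9.117×10²⁰, i.e. 9.117×10²⁰/6.022×10²³ = 0.001514 mol.
Φ = 3.340×10⁻⁴ mol / 0.001514 mol photons = 0.221.

Φ = 0.221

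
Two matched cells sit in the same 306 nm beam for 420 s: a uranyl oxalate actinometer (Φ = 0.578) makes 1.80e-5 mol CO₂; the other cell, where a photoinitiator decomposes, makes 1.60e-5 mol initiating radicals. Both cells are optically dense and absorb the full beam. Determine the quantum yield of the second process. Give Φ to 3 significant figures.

Φ = 0.514

Photons absorbed by the actinometer: 1.80e-5 / 0.578 = 3.114e-5 mol.
Φ(unknown) = 1.60e-5 / 3.114e-5 = 0.514.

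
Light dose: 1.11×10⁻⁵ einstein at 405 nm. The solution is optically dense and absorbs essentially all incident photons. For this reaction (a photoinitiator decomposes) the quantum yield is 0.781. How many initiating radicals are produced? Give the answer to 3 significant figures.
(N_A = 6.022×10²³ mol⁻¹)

5.22×10¹⁸ initiating radicals

Product: Φ × n_abs = 0.781 × 1.11×10⁻⁵ = 8.669×10⁻⁶ mol.
As a count: 8.669×10⁻⁶ × 6.022×10²³ = 5.22×10¹⁸.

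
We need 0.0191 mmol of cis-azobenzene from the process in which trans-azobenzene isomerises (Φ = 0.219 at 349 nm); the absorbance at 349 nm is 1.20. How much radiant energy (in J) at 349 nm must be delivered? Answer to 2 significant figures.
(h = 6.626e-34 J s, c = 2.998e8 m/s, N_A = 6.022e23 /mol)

Product: 0.0191 mmol = 1.91e-5 mol.
Photons that must be absorbed: 1.91e-5 / 0.219 = 8.721e-5 mol.
Fraction absorbed: 1 − 10^(−1.20) = 0.9369.
Incident photons needed: 8.721e-5 / 0.9369 = 9.308e-5 mol.
Photon energy: hc/λ = 5.692e-19 J; per mole, 3.428e5 J mol⁻¹.
Energy required: 9.308e-5 × 3.428e5 = 32 J.

32 J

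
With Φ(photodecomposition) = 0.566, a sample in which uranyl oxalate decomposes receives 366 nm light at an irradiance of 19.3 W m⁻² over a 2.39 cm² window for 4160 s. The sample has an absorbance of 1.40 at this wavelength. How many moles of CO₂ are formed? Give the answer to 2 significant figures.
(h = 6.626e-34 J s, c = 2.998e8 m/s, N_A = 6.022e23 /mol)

Photon energy at 366 nm: hc/λ = (6.626e-34)(2.998e8)/(366e-9) = 5.428e-19 J.
Energy delivered: (19.3 W m⁻²)(2.39e-4 m²)(4160 s) = 19.19 J.
Photons incident: 19.19 / 5.428e-19 = 3.535e19, i.e. 3.535e19/6.022e23 = 5.870e-5 mol.
Fraction absorbed: 1 − 10^(−1.40) = 0.9602.
Photons absorbed: 0.9602 × 5.870e-5 = 5.636e-5 mol.
Product: Φ × n_abs = 0.566 × 5.636e-5 = 3.190e-5 mol.

3.2e-5 mol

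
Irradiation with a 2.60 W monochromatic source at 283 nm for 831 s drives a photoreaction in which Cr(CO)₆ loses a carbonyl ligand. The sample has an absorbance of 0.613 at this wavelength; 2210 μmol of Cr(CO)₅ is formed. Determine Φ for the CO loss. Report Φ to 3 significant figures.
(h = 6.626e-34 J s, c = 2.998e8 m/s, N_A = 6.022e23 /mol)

Φ = 0.572

Product: 2210 μmol = 0.00221 mol.
Photon energy at 283 nm: hc/λ = (6.626e-34)(2.998e8)/(283e-9) = 7.019e-19 J.
Energy delivered: (2.60 W)(831 s) = 2161 J.
Photons incident: 2161 / 7.019e-19 = 3.079e21, i.e. 3.079e21/6.022e23 = 0.005113 mol.
Fraction absorbed: 1 − 10^(−0.613) = 0.7562.
Photons absorbed: 0.7562 × 0.005113 = 0.003866 mol.
Φ = 0.00221 mol / 0.003866 mol photons = 0.572.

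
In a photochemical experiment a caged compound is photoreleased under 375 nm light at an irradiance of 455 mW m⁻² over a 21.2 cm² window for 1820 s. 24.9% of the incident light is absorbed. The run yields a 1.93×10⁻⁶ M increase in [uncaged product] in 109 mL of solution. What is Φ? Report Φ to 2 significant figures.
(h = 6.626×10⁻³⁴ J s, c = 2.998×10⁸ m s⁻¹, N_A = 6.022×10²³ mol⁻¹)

Product: (1.93×10⁻⁶ M)(0.109 L) = 2.104×10⁻⁷ mol.
Photon energy at 375 nm: hc/λ = (6.626×10⁻³⁴)(2.998×10⁸)/(375×10⁻⁹) = 5.297×10⁻¹⁹ J.
Energy delivered: (455 mW m⁻²)(21.2×10⁻⁴ m²)(1820 s) = 1.756 J.
Photons incident: 1.756 / 5.297×10⁻¹⁹ = 3.315×10¹⁸, i.e. 3.315×10¹⁸/6.022×10²³ = 5.505×10⁻⁶ mol.
Photons absorbed: 0.249 × 5.505×10⁻⁶ = 1.371×10⁻⁶ mol.
Φ = 2.104×10⁻⁷ mol / 1.371×10⁻⁶ mol photons = 0.15.

Φ = 0.15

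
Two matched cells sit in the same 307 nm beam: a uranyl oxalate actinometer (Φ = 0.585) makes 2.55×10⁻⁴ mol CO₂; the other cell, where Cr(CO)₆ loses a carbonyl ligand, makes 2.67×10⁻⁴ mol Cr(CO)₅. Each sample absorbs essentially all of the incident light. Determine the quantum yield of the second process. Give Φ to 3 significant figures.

Φ = 0.613

Photons absorbed by the actinometer: 2.55×10⁻⁴ / 0.585 = 4.359×10⁻⁴ mol.
Φ(unknown) = 2.67×10⁻⁴ / 4.359×10⁻⁴ = 0.613.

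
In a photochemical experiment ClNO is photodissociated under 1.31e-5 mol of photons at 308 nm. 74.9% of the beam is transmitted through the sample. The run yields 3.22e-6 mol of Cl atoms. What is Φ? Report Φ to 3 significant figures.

Fraction absorbed: 1 − 74.9/100 = 0.2510.
Photons absorbed: 0.2510 × 1.31e-5 = 3.288e-6 mol.
Φ = 3.22e-6 mol / 3.288e-6 mol photons = 0.979.

Φ = 0.979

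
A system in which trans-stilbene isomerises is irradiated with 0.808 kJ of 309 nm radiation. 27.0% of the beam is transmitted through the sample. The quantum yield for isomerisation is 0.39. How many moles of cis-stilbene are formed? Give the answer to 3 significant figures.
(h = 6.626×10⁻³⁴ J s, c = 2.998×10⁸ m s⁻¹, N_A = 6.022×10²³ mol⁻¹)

5.94×10⁻⁴ mol

Photon energy at 309 nm: hc/λ = (6.626×10⁻³⁴)(2.998×10⁸)/(309×10⁻⁹) = 6.429×10⁻¹⁹ J.
Incident energy: 0.808 kJ = 808 J.
Photons incident: 808 / 6.429×10⁻¹⁹ = 1.257×10²¹, i.e. 1.257×10²¹/6.022×10²³ = 0.002087 mol.
Fraction absorbed: 1 − 27.0/100 = 0.7300.
Photons absorbed: 0.7300 × 0.002087 = 0.001524 mol.
Product: Φ × n_abs = 0.39 × 0.001524 = 5.944×10⁻⁴ mol.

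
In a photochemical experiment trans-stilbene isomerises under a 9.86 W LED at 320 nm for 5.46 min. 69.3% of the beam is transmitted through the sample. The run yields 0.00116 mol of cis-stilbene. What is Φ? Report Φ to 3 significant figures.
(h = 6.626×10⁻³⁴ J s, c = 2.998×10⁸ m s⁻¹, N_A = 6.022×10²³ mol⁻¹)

Photon energy at 320 nm: hc/λ = (6.626×10⁻³⁴)(2.998×10⁸)/(320×10⁻⁹) = 6.208×10⁻¹⁹ J.
Energy delivered: (9.86 W)(327.6 s) = 3230 J.
Photons incident: 3230 / 6.208×10⁻¹⁹ = 5.203×10²¹, i.e. 5.203×10²¹/6.022×10²³ = 0.008640 mol.
Fraction absorbed: 1 − 69.3/100 = 0.3070.
Photons absorbed: 0.3070 × 0.008640 = 0.002652 mol.
Φ = 0.00116 mol / 0.002652 mol photons = 0.437.

Φ = 0.437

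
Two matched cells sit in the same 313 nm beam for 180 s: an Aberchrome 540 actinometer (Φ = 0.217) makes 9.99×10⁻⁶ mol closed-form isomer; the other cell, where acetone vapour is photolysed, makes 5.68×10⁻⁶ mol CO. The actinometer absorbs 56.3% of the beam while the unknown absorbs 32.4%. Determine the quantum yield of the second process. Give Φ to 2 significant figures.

Photons absorbed by the actinometer: 9.99×10⁻⁶ / 0.217 = 4.604×10⁻⁵ mol.
Incident flux: 4.604×10⁻⁵ / 0.563 = 8.178×10⁻⁵ einstein.
Absorbed by unknown: 0.324 × 8.178×10⁻⁵ = 2.650×10⁻⁵ mol.
Φ(unknown) = 5.68×10⁻⁶ / 2.650×10⁻⁵ = 0.21.

Φ = 0.21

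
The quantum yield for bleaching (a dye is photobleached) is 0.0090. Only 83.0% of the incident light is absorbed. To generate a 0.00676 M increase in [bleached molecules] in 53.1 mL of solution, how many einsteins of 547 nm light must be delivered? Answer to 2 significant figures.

Product: (0.00676 M)(0.0531 L) = 3.590e-4 mol.
Photons that must be absorbed: 3.590e-4 / 0.0090 = 0.03989 mol.
Incident photons needed: 0.03989 / 0.830 = 0.04806 mol.

0.048 einstein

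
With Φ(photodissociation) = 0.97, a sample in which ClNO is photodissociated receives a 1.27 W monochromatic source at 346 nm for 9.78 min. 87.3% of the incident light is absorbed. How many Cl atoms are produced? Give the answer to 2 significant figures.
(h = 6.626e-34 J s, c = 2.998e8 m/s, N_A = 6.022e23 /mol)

Photon energy at 346 nm: hc/λ = (6.626e-34)(2.998e8)/(346e-9) = 5.741e-19 J.
Energy delivered: (1.27 W)(586.8 s) = 745.2 J.
Photons incident: 745.2 / 5.741e-19 = 1.298e21, i.e. 1.298e21/6.022e23 = 0.002155 mol.
Photons absorbed: 0.873 × 0.002155 = 0.001881 mol.
Product: Φ × n_abs = 0.97 × 0.001881 = 0.001825 mol.
As a count: 0.001825 × 6.022e23 = 1.1e21.

1.1e21 atoms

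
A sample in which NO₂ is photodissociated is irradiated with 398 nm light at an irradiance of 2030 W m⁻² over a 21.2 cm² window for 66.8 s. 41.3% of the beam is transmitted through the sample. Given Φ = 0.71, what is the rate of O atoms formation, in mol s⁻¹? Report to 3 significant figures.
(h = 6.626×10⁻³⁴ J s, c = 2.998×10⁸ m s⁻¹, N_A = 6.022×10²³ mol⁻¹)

5.97×10⁻⁶ mol s⁻¹

Photon energy at 398 nm: hc/λ = (6.626×10⁻³⁴)(2.998×10⁸)/(398×10⁻⁹) = 4.991×10⁻¹⁹ J.
Energy delivered: (2030 W m⁻²)(21.2×10⁻⁴ m²)(66.8 s) = 287.5 J.
Photons incident: 287.5 / 4.991×10⁻¹⁹ = 5.760×10²⁰, i.e. 5.760×10²⁰/6.022×10²³ = 9.565×10⁻⁴ mol.
Fraction absorbed: 1 − 41.3/100 = 0.5870.
Photons absorbed: 0.5870 × 9.565×10⁻⁴ = 5.615×10⁻⁴ mol.
Product formed: 0.71 × 5.615×10⁻⁴ = 3.987×10⁻⁴ mol.
Rate: 3.987×10⁻⁴ / 66.8 s = 5.97×10⁻⁶ mol s⁻¹.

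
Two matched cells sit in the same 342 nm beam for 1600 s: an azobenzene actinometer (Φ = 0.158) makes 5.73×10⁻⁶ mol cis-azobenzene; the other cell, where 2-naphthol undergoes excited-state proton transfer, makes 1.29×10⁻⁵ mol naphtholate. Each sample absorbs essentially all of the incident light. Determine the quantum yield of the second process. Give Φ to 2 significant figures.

Φ = 0.36

Photons absorbed by the actinometer: 5.73×10⁻⁶ / 0.158 = 3.627×10⁻⁵ mol.
Φ(unknown) = 1.29×10⁻⁵ / 3.627×10⁻⁵ = 0.36.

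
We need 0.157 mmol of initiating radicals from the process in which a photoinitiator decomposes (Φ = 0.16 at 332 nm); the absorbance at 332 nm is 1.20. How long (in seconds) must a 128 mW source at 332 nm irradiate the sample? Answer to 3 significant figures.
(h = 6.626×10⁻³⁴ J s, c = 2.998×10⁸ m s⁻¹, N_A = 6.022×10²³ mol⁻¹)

Product: 0.157 mmol = 1.57×10⁻⁴ mol.
Photons that must be absorbed: 1.57×10⁻⁴ / 0.16 = 9.813×10⁻⁴ mol.
Fraction absorbed: 1 − 10^(−1.20) = 0.9369.
Incident photons needed: 9.813×10⁻⁴ / 0.9369 = 0.001047 mol.
Photon energy: hc/λ = 5.983×10⁻¹⁹ J; per mole, 3.603×10⁵ J mol⁻¹.
Energy required: 0.001047 × 3.603×10⁵ = 377.2 J.
Time: 377.2 J / 0.128 W = 2950 s.

t ≈ 2950 s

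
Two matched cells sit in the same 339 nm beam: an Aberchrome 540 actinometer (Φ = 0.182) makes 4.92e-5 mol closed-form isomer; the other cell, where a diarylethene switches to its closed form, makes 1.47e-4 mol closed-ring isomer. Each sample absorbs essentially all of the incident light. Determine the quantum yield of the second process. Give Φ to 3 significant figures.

Φ = 0.544

Photons absorbed by the actinometer: 4.92e-5 / 0.182 = 2.703e-4 mol.
Φ(unknown) = 1.47e-4 / 2.703e-4 = 0.544.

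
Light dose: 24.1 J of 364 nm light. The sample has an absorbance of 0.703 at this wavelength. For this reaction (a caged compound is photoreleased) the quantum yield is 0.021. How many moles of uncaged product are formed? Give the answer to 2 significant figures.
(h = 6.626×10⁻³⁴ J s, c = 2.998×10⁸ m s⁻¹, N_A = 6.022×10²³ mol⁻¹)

Photon energy at 364 nm: hc/λ = (6.626×10⁻³⁴)(2.998×10⁸)/(364×10⁻⁹) = 5.457×10⁻¹⁹ J.
Photons incident: 24.1 / 5.457×10⁻¹⁹ = 4.416×10¹⁹, i.e. 4.416×10¹⁹/6.022×10²³ = 7.333×10⁻⁵ mol.
Fraction absorbed: 1 − 10^(−0.703) = 0.8018.
Photons absorbed: 0.8018 × 7.333×10⁻⁵ = 5.880×10⁻⁵ mol.
Product: Φ × n_abs = 0.021 × 5.880×10⁻⁵ = 1.235×10⁻⁶ mol.

1.2×10⁻⁶ mol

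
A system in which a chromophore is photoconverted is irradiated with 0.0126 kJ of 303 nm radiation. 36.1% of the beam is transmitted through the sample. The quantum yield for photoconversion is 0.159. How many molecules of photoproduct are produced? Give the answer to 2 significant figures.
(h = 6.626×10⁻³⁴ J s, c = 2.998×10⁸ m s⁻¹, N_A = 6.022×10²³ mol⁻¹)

2.0×10¹⁸ molecules

Photon energy at 303 nm: hc/λ = (6.626×10⁻³⁴)(2.998×10⁸)/(303×10⁻⁹) = 6.556×10⁻¹⁹ J.
Incident energy: 0.0126 kJ = 12.6 J.
Photons incident: 12.6 / 6.556×10⁻¹⁹ = 1.922×10¹⁹, i.e. 1.922×10¹⁹/6.022×10²³ = 3.192×10⁻⁵ mol.
Fraction absorbed: 1 − 36.1/100 = 0.6390.
Photons absorbed: 0.6390 × 3.192×10⁻⁵ = 2.040×10⁻⁵ mol.
Product: Φ × n_abs = 0.159 × 2.040×10⁻⁵ = 3.244×10⁻⁶ mol.
As a count: 3.244×10⁻⁶ × 6.022×10²³ = 2.0×10¹⁸.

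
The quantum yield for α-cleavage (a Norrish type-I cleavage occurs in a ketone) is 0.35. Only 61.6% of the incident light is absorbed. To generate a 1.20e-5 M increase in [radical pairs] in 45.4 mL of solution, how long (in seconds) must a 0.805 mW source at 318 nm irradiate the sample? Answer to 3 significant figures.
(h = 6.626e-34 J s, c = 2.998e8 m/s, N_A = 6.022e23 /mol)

t ≈ 1180 s

Product: (1.20e-5 M)(0.0454 L) = 5.448e-7 mol.
Photons that must be absorbed: 5.448e-7 / 0.35 = 1.557e-6 mol.
Incident photons needed: 1.557e-6 / 0.616 = 2.528e-6 mol.
Photon energy: hc/λ = 6.247e-19 J; per mole, 3.762e5 J mol⁻¹.
Energy required: 2.528e-6 × 3.762e5 = 0.9510 J.
Time: 0.9510 J / 0.000805 W = 1180 s.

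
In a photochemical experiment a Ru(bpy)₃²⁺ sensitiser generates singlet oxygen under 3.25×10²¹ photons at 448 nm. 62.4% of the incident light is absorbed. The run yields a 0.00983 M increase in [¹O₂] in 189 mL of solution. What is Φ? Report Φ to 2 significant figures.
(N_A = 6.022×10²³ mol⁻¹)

Product: (0.00983 M)(0.189 L) = 0.001858 mol.
Moles of photons: 3.25×10²¹ / 6.022×10²³ = 0.005397 mol.
Photons absorbed: 0.624 × 0.005397 = 0.003368 mol.
Φ = 0.001858 mol / 0.003368 mol photons = 0.55.

Φ = 0.55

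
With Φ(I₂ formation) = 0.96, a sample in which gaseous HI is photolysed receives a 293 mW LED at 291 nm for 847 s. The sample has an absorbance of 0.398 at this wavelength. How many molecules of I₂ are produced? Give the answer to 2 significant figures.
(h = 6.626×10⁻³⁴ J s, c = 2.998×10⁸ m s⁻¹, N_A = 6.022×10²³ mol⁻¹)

2.1×10²⁰ molecules

Photon energy at 291 nm: hc/λ = (6.626×10⁻³⁴)(2.998×10⁸)/(291×10⁻⁹) = 6.826×10⁻¹⁹ J.
Energy delivered: (293 mW)(847 s) = 248.2 J.
Photons incident: 248.2 / 6.826×10⁻¹⁹ = 3.636×10²⁰, i.e. 3.636×10²⁰/6.022×10²³ = 6.038×10⁻⁴ mol.
Fraction absorbed: 1 − 10^(−0.398) = 0.6001.
Photons absorbed: 0.6001 × 6.038×10⁻⁴ = 3.623×10⁻⁴ mol.
Product: Φ × n_abs = 0.96 × 3.623×10⁻⁴ = 3.478×10⁻⁴ mol.
As a count: 3.478×10⁻⁴ × 6.022×10²³ = 2.1×10²⁰.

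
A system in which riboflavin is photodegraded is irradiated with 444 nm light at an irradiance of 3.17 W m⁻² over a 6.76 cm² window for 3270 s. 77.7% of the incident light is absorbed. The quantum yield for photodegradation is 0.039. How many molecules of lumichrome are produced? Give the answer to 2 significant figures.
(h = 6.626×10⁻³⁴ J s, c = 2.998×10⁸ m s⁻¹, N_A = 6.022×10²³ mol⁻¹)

Photon energy at 444 nm: hc/λ = (6.626×10⁻³⁴)(2.998×10⁸)/(444×10⁻⁹) = 4.474×10⁻¹⁹ J.
Energy delivered: (3.17 W m⁻²)(6.76×10⁻⁴ m²)(3270 s) = 7.007 J.
Photons incident: 7.007 / 4.474×10⁻¹⁹ = 1.566×10¹⁹, i.e. 1.566×10¹⁹/6.022×10²³ = 2.600×10⁻⁵ mol.
Photons absorbed: 0.777 × 2.600×10⁻⁵ = 2.020×10⁻⁵ mol.
Product: Φ × n_abs = 0.039 × 2.020×10⁻⁵ = 7.878×10⁻⁷ mol.
As a count: 7.878×10⁻⁷ × 6.022×10²³ = 4.7×10¹⁷.

4.7×10¹⁷ molecules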